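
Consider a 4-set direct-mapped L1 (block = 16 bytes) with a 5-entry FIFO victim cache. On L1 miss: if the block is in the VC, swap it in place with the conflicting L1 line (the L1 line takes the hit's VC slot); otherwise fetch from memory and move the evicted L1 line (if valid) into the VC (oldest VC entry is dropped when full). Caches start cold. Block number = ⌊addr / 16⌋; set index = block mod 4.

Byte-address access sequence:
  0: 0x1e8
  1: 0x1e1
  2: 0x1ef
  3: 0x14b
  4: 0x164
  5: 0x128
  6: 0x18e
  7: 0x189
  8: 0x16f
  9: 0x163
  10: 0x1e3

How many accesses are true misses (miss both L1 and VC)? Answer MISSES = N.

MISSES = 5

#0 0x1e8→b30/s2 MISS; vc=[]
#1 0x1e1→b30/s2 L1-HIT; vc=[]
#2 0x1ef→b30/s2 L1-HIT; vc=[]
#3 0x14b→b20/s0 MISS; vc=[]
#4 0x164→b22/s2 MISS; vc=[30]
#5 0x128→b18/s2 MISS; vc=[30,22]
#6 0x18e→b24/s0 MISS; vc=[30,22,20]
#7 0x189→b24/s0 L1-HIT; vc=[30,22,20]
#8 0x16f→b22/s2 VC-HIT; vc=[30,18,20]
#9 0x163→b22/s2 L1-HIT; vc=[30,18,20]
#10 0x1e3→b30/s2 VC-HIT; vc=[22,18,20]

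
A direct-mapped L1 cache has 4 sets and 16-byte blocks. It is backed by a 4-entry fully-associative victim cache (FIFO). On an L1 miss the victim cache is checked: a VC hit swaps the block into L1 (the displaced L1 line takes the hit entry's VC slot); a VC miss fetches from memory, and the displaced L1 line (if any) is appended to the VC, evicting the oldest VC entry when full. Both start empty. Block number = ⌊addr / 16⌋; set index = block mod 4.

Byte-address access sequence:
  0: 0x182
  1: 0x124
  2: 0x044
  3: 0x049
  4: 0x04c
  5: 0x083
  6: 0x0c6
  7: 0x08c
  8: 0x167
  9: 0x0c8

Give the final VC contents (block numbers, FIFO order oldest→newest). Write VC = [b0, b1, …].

0: 0x182 (blk 24, set 0) → MISS  vc=[]
1: 0x124 (blk 18, set 2) → MISS  vc=[]
2: 0x44 (blk 4, set 0) → MISS  vc=[24]
3: 0x49 (blk 4, set 0) → L1-HIT  vc=[24]
4: 0x4c (blk 4, set 0) → L1-HIT  vc=[24]
5: 0x83 (blk 8, set 0) → MISS  vc=[24, 4]
6: 0xc6 (blk 12, set 0) → MISS  vc=[24, 4, 8]
7: 0x8c (blk 8, set 0) → VC-HIT  vc=[24, 4, 12]
8: 0x167 (blk 22, set 2) → MISS  vc=[24, 4, 12, 18]
9: 0xc8 (blk 12, set 0) → VC-HIT  vc=[24, 4, 8, 18]

VC = [24, 4, 8, 18]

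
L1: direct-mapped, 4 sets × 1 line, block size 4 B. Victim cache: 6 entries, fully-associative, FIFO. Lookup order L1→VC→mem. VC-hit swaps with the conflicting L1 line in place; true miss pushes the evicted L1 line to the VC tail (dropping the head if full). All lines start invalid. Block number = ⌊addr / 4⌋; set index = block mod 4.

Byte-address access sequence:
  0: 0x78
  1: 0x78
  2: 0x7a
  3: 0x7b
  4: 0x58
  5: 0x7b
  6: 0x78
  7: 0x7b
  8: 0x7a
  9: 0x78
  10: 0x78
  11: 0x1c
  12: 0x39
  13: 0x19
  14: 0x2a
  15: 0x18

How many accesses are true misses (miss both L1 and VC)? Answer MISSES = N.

  [0] addr=0x78 blk=30 s=2: MISS | VC []
  [1] addr=0x78 blk=30 s=2: L1-HIT | VC []
  [2] addr=0x7a blk=30 s=2: L1-HIT | VC []
  [3] addr=0x7b blk=30 s=2: L1-HIT | VC []
  [4] addr=0x58 blk=22 s=2: MISS | VC [30]
  [5] addr=0x7b blk=30 s=2: VC-HIT | VC [22]
  [6] addr=0x78 blk=30 s=2: L1-HIT | VC [22]
  [7] addr=0x7b blk=30 s=2: L1-HIT | VC [22]
  [8] addr=0x7a blk=30 s=2: L1-HIT | VC [22]
  [9] addr=0x78 blk=30 s=2: L1-HIT | VC [22]
  [10] addr=0x78 blk=30 s=2: L1-HIT | VC [22]
  [11] addr=0x1c blk=7 s=3: MISS | VC [22]
  [12] addr=0x39 blk=14 s=2: MISS | VC [22, 30]
  [13] addr=0x19 blk=6 s=2: MISS | VC [22, 30, 14]
  [14] addr=0x2a blk=10 s=2: MISS | VC [22, 30, 14, 6]
  [15] addr=0x18 blk=6 s=2: VC-HIT | VC [22, 30, 14, 10]

MISSES = 6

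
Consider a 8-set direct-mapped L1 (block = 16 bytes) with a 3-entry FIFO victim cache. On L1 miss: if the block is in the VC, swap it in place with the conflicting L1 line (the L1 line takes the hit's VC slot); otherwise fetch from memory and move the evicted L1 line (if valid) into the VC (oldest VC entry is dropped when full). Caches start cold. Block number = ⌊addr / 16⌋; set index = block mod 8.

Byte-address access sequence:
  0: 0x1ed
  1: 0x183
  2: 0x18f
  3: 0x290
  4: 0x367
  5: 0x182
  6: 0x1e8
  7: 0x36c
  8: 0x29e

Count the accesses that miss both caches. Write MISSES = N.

MISSES = 4

#0 0x1ed→b30/s6 MISS; vc=[]
#1 0x183→b24/s0 MISS; vc=[]
#2 0x18f→b24/s0 L1-HIT; vc=[]
#3 0x290→b41/s1 MISS; vc=[]
#4 0x367→b54/s6 MISS; vc=[30]
#5 0x182→b24/s0 L1-HIT; vc=[30]
#6 0x1e8→b30/s6 VC-HIT; vc=[54]
#7 0x36c→b54/s6 VC-HIT; vc=[30]
#8 0x29e→b41/s1 L1-HIT; vc=[30]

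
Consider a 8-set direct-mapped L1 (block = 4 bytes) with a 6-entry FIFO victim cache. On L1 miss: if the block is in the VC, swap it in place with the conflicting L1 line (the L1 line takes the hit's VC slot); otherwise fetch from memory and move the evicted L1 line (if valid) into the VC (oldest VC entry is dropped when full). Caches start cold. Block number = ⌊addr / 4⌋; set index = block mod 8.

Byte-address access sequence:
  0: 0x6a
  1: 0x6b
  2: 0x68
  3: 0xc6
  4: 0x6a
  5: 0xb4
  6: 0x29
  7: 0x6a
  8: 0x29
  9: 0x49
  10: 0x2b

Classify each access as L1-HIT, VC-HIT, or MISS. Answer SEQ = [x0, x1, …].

  [0] addr=0x6a blk=26 s=2: MISS | VC []
  [1] addr=0x6b blk=26 s=2: L1-HIT | VC []
  [2] addr=0x68 blk=26 s=2: L1-HIT | VC []
  [3] addr=0xc6 blk=49 s=1: MISS | VC []
  [4] addr=0x6a blk=26 s=2: L1-HIT | VC []
  [5] addr=0xb4 blk=45 s=5: MISS | VC []
  [6] addr=0x29 blk=10 s=2: MISS | VC [26]
  [7] addr=0x6a blk=26 s=2: VC-HIT | VC [10]
  [8] addr=0x29 blk=10 s=2: VC-HIT | VC [26]
  [9] addr=0x49 blk=18 s=2: MISS | VC [26, 10]
  [10] addr=0x2b blk=10 s=2: VC-HIT | VC [26, 18]

SEQ = [MISS, L1-HIT, L1-HIT, MISS, L1-HIT, MISS, MISS, VC-HIT, VC-HIT, MISS, VC-HIT]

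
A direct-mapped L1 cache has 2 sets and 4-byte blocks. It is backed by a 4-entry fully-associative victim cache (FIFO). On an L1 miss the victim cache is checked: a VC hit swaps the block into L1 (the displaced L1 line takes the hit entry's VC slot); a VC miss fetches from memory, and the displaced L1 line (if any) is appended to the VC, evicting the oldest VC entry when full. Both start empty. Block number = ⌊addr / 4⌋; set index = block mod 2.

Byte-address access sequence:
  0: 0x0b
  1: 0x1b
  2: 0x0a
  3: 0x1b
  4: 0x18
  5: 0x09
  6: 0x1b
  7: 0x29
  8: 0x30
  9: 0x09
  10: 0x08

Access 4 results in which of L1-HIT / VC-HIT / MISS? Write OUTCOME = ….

OUTCOME = L1-HIT

  [0] addr=0xb blk=2 s=0: MISS | VC []
  [1] addr=0x1b blk=6 s=0: MISS | VC [2]
  [2] addr=0xa blk=2 s=0: VC-HIT | VC [6]
  [3] addr=0x1b blk=6 s=0: VC-HIT | VC [2]
  [4] addr=0x18 blk=6 s=0: L1-HIT | VC [2]
  [5] addr=0x9 blk=2 s=0: VC-HIT | VC [6]
  [6] addr=0x1b blk=6 s=0: VC-HIT | VC [2]
  [7] addr=0x29 blk=10 s=0: MISS | VC [2, 6]
  [8] addr=0x30 blk=12 s=0: MISS | VC [2, 6, 10]
  [9] addr=0x9 blk=2 s=0: VC-HIT | VC [12, 6, 10]
  [10] addr=0x8 blk=2 s=0: L1-HIT | VC [12, 6, 10]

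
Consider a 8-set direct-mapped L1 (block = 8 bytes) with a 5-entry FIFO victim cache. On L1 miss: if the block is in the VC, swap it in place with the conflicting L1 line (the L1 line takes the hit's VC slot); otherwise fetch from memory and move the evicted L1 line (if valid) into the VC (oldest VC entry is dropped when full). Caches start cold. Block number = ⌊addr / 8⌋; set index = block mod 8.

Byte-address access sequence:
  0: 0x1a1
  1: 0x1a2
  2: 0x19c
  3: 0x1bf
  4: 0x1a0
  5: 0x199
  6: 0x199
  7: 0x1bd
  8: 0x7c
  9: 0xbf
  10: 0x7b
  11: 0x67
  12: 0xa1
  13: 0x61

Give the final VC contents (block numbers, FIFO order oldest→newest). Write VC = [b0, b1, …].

0: 0x1a1 (blk 52, set 4) → MISS  vc=[]
1: 0x1a2 (blk 52, set 4) → L1-HIT  vc=[]
2: 0x19c (blk 51, set 3) → MISS  vc=[]
3: 0x1bf (blk 55, set 7) → MISS  vc=[]
4: 0x1a0 (blk 52, set 4) → L1-HIT  vc=[]
5: 0x199 (blk 51, set 3) → L1-HIT  vc=[]
6: 0x199 (blk 51, set 3) → L1-HIT  vc=[]
7: 0x1bd (blk 55, set 7) → L1-HIT  vc=[]
8: 0x7c (blk 15, set 7) → MISS  vc=[55]
9: 0xbf (blk 23, set 7) → MISS  vc=[55, 15]
10: 0x7b (blk 15, set 7) → VC-HIT  vc=[55, 23]
11: 0x67 (blk 12, set 4) → MISS  vc=[55, 23, 52]
12: 0xa1 (blk 20, set 4) → MISS  vc=[55, 23, 52, 12]
13: 0x61 (blk 12, set 4) → VC-HIT  vc=[55, 23, 52, 20]

VC = [55, 23, 52, 20]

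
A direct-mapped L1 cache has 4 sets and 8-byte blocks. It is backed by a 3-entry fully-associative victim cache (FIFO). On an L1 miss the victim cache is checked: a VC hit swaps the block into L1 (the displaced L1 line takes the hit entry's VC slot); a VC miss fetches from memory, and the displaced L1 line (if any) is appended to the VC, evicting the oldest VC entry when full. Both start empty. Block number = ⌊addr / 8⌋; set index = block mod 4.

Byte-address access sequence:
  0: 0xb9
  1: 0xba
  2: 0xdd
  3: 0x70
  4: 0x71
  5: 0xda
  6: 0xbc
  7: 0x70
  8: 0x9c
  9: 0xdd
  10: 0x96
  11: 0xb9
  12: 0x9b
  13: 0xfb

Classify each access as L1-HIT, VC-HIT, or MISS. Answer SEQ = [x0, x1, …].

SEQ = [MISS, L1-HIT, MISS, MISS, L1-HIT, L1-HIT, VC-HIT, L1-HIT, MISS, VC-HIT, MISS, VC-HIT, VC-HIT, MISS]

#0 0xb9→b23/s3 MISS; vc=[]
#1 0xba→b23/s3 L1-HIT; vc=[]
#2 0xdd→b27/s3 MISS; vc=[23]
#3 0x70→b14/s2 MISS; vc=[23]
#4 0x71→b14/s2 L1-HIT; vc=[23]
#5 0xda→b27/s3 L1-HIT; vc=[23]
#6 0xbc→b23/s3 VC-HIT; vc=[27]
#7 0x70→b14/s2 L1-HIT; vc=[27]
#8 0x9c→b19/s3 MISS; vc=[27,23]
#9 0xdd→b27/s3 VC-HIT; vc=[19,23]
#10 0x96→b18/s2 MISS; vc=[19,23,14]
#11 0xb9→b23/s3 VC-HIT; vc=[19,27,14]
#12 0x9b→b19/s3 VC-HIT; vc=[23,27,14]
#13 0xfb→b31/s3 MISS; vc=[27,14,19]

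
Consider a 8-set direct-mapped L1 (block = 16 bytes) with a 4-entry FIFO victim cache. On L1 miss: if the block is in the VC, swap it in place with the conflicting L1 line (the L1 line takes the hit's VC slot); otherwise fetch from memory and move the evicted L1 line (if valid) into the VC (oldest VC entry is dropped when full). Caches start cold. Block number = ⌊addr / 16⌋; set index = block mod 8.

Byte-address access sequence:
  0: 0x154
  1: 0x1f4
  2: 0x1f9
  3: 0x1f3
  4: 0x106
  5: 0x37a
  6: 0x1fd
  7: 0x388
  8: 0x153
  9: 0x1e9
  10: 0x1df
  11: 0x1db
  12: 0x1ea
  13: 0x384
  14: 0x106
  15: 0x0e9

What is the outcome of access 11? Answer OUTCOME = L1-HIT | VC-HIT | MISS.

0: 0x154 (blk 21, set 5) → MISS  vc=[]
1: 0x1f4 (blk 31, set 7) → MISS  vc=[]
2: 0x1f9 (blk 31, set 7) → L1-HIT  vc=[]
3: 0x1f3 (blk 31, set 7) → L1-HIT  vc=[]
4: 0x106 (blk 16, set 0) → MISS  vc=[]
5: 0x37a (blk 55, set 7) → MISS  vc=[31]
6: 0x1fd (blk 31, set 7) → VC-HIT  vc=[55]
7: 0x388 (blk 56, set 0) → MISS  vc=[55, 16]
8: 0x153 (blk 21, set 5) → L1-HIT  vc=[55, 16]
9: 0x1e9 (blk 30, set 6) → MISS  vc=[55, 16]
10: 0x1df (blk 29, set 5) → MISS  vc=[55, 16, 21]
11: 0x1db (blk 29, set 5) → L1-HIT  vc=[55, 16, 21]
12: 0x1ea (blk 30, set 6) → L1-HIT  vc=[55, 16, 21]
13: 0x384 (blk 56, set 0) → L1-HIT  vc=[55, 16, 21]
14: 0x106 (blk 16, set 0) → VC-HIT  vc=[55, 56, 21]
15: 0xe9 (blk 14, set 6) → MISS  vc=[55, 56, 21, 30]

OUTCOME = L1-HIT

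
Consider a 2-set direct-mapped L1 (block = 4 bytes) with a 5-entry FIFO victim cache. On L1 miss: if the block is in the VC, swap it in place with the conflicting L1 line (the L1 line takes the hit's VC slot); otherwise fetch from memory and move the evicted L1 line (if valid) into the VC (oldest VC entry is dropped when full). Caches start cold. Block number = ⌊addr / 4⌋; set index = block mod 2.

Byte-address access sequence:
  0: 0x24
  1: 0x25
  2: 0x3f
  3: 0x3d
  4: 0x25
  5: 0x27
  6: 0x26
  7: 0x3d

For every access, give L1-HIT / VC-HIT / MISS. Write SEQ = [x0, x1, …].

SEQ = [MISS, L1-HIT, MISS, L1-HIT, VC-HIT, L1-HIT, L1-HIT, VC-HIT]

0: 0x24 (blk 9, set 1) → MISS  vc=[]
1: 0x25 (blk 9, set 1) → L1-HIT  vc=[]
2: 0x3f (blk 15, set 1) → MISS  vc=[9]
3: 0x3d (blk 15, set 1) → L1-HIT  vc=[9]
4: 0x25 (blk 9, set 1) → VC-HIT  vc=[15]
5: 0x27 (blk 9, set 1) → L1-HIT  vc=[15]
6: 0x26 (blk 9, set 1) → L1-HIT  vc=[15]
7: 0x3d (blk 15, set 1) → VC-HIT  vc=[9]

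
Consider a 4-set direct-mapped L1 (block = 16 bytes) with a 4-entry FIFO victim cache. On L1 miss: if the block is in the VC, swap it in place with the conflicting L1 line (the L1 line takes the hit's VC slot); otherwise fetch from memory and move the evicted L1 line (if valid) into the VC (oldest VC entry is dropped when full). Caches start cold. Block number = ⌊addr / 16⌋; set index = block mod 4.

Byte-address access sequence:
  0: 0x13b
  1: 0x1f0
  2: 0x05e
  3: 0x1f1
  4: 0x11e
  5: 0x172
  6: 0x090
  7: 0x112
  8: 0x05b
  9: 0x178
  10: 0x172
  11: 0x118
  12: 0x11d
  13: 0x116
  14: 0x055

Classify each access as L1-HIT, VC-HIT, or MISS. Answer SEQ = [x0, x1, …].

  [0] addr=0x13b blk=19 s=3: MISS | VC []
  [1] addr=0x1f0 blk=31 s=3: MISS | VC [19]
  [2] addr=0x5e blk=5 s=1: MISS | VC [19]
  [3] addr=0x1f1 blk=31 s=3: L1-HIT | VC [19]
  [4] addr=0x11e blk=17 s=1: MISS | VC [19, 5]
  [5] addr=0x172 blk=23 s=3: MISS | VC [19, 5, 31]
  [6] addr=0x90 blk=9 s=1: MISS | VC [19, 5, 31, 17]
  [7] addr=0x112 blk=17 s=1: VC-HIT | VC [19, 5, 31, 9]
  [8] addr=0x5b blk=5 s=1: VC-HIT | VC [19, 17, 31, 9]
  [9] addr=0x178 blk=23 s=3: L1-HIT | VC [19, 17, 31, 9]
  [10] addr=0x172 blk=23 s=3: L1-HIT | VC [19, 17, 31, 9]
  [11] addr=0x118 blk=17 s=1: VC-HIT | VC [19, 5, 31, 9]
  [12] addr=0x11d blk=17 s=1: L1-HIT | VC [19, 5, 31, 9]
  [13] addr=0x116 blk=17 s=1: L1-HIT | VC [19, 5, 31, 9]
  [14] addr=0x55 blk=5 s=1: VC-HIT | VC [19, 17, 31, 9]

SEQ = [MISS, MISS, MISS, L1-HIT, MISS, MISS, MISS, VC-HIT, VC-HIT, L1-HIT, L1-HIT, VC-HIT, L1-HIT, L1-HIT, VC-HIT]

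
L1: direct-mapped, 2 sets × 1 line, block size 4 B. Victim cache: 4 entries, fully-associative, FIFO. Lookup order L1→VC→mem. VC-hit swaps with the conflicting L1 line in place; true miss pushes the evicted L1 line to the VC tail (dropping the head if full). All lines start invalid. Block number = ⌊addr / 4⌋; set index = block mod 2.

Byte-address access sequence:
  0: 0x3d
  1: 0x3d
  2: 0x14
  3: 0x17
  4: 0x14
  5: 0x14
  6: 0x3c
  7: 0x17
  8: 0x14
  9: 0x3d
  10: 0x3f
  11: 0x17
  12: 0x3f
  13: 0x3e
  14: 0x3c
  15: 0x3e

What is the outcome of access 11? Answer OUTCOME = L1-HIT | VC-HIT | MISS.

0: 0x3d (blk 15, set 1) → MISS  vc=[]
1: 0x3d (blk 15, set 1) → L1-HIT  vc=[]
2: 0x14 (blk 5, set 1) → MISS  vc=[15]
3: 0x17 (blk 5, set 1) → L1-HIT  vc=[15]
4: 0x14 (blk 5, set 1) → L1-HIT  vc=[15]
5: 0x14 (blk 5, set 1) → L1-HIT  vc=[15]
6: 0x3c (blk 15, set 1) → VC-HIT  vc=[5]
7: 0x17 (blk 5, set 1) → VC-HIT  vc=[15]
8: 0x14 (blk 5, set 1) → L1-HIT  vc=[15]
9: 0x3d (blk 15, set 1) → VC-HIT  vc=[5]
10: 0x3f (blk 15, set 1) → L1-HIT  vc=[5]
11: 0x17 (blk 5, set 1) → VC-HIT  vc=[15]
12: 0x3f (blk 15, set 1) → VC-HIT  vc=[5]
13: 0x3e (blk 15, set 1) → L1-HIT  vc=[5]
14: 0x3c (blk 15, set 1) → L1-HIT  vc=[5]
15: 0x3e (blk 15, set 1) → L1-HIT  vc=[5]

OUTCOME = VC-HIT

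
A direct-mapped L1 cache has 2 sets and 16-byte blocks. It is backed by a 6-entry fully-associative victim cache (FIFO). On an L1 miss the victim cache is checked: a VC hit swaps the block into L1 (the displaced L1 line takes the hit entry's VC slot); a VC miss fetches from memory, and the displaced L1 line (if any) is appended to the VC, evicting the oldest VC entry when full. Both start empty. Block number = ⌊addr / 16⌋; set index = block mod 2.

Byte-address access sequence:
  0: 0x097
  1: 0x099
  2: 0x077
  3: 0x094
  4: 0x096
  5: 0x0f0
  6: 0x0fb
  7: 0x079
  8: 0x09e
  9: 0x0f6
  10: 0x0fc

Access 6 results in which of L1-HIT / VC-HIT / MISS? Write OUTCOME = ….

OUTCOME = L1-HIT

0: 0x97 (blk 9, set 1) → MISS  vc=[]
1: 0x99 (blk 9, set 1) → L1-HIT  vc=[]
2: 0x77 (blk 7, set 1) → MISS  vc=[9]
3: 0x94 (blk 9, set 1) → VC-HIT  vc=[7]
4: 0x96 (blk 9, set 1) → L1-HIT  vc=[7]
5: 0xf0 (blk 15, set 1) → MISS  vc=[7, 9]
6: 0xfb (blk 15, set 1) → L1-HIT  vc=[7, 9]
7: 0x79 (blk 7, set 1) → VC-HIT  vc=[15, 9]
8: 0x9e (blk 9, set 1) → VC-HIT  vc=[15, 7]
9: 0xf6 (blk 15, set 1) → VC-HIT  vc=[9, 7]
10: 0xfc (blk 15, set 1) → L1-HIT  vc=[9, 7]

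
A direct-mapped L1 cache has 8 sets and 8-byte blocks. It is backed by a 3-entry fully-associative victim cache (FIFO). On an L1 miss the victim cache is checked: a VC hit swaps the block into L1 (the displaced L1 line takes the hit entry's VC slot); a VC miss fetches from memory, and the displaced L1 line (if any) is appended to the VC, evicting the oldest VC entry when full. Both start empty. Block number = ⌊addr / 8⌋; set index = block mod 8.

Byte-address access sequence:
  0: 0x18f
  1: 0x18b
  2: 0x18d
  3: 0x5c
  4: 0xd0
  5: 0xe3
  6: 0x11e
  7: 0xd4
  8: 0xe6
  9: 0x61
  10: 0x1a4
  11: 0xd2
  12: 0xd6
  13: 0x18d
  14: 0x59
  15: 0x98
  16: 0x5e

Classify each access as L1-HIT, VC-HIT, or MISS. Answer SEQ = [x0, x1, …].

#0 0x18f→b49/s1 MISS; vc=[]
#1 0x18b→b49/s1 L1-HIT; vc=[]
#2 0x18d→b49/s1 L1-HIT; vc=[]
#3 0x5c→b11/s3 MISS; vc=[]
#4 0xd0→b26/s2 MISS; vc=[]
#5 0xe3→b28/s4 MISS; vc=[]
#6 0x11e→b35/s3 MISS; vc=[11]
#7 0xd4→b26/s2 L1-HIT; vc=[11]
#8 0xe6→b28/s4 L1-HIT; vc=[11]
#9 0x61→b12/s4 MISS; vc=[11,28]
#10 0x1a4→b52/s4 MISS; vc=[11,28,12]
#11 0xd2→b26/s2 L1-HIT; vc=[11,28,12]
#12 0xd6→b26/s2 L1-HIT; vc=[11,28,12]
#13 0x18d→b49/s1 L1-HIT; vc=[11,28,12]
#14 0x59→b11/s3 VC-HIT; vc=[35,28,12]
#15 0x98→b19/s3 MISS; vc=[28,12,11]
#16 0x5e→b11/s3 VC-HIT; vc=[28,12,19]

SEQ = [MISS, L1-HIT, L1-HIT, MISS, MISS, MISS, MISS, L1-HIT, L1-HIT, MISS, MISS, L1-HIT, L1-HIT, L1-HIT, VC-HIT, MISS, VC-HIT]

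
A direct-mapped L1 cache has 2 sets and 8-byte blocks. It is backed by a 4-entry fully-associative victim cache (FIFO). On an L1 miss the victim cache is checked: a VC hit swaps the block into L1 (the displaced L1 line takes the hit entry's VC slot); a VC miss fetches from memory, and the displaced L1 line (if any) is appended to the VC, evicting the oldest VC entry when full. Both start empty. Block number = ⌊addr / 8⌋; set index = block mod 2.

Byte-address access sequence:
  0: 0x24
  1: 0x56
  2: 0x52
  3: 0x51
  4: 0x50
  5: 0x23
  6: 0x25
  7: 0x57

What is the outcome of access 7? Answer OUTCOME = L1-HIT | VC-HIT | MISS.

#0 0x24→b4/s0 MISS; vc=[]
#1 0x56→b10/s0 MISS; vc=[4]
#2 0x52→b10/s0 L1-HIT; vc=[4]
#3 0x51→b10/s0 L1-HIT; vc=[4]
#4 0x50→b10/s0 L1-HIT; vc=[4]
#5 0x23→b4/s0 VC-HIT; vc=[10]
#6 0x25→b4/s0 L1-HIT; vc=[10]
#7 0x57→b10/s0 VC-HIT; vc=[4]

OUTCOME = VC-HIT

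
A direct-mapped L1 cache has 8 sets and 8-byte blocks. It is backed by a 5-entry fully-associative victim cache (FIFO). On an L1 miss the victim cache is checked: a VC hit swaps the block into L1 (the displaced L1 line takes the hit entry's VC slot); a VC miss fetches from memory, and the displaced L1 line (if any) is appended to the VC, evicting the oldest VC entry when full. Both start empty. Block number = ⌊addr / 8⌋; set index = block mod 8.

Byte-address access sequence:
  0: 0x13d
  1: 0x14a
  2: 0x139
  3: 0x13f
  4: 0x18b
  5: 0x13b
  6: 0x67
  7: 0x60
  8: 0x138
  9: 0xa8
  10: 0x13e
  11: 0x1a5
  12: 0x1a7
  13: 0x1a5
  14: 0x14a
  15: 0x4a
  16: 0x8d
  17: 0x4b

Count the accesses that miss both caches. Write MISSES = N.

  [0] addr=0x13d blk=39 s=7: MISS | VC []
  [1] addr=0x14a blk=41 s=1: MISS | VC []
  [2] addr=0x139 blk=39 s=7: L1-HIT | VC []
  [3] addr=0x13f blk=39 s=7: L1-HIT | VC []
  [4] addr=0x18b blk=49 s=1: MISS | VC [41]
  [5] addr=0x13b blk=39 s=7: L1-HIT | VC [41]
  [6] addr=0x67 blk=12 s=4: MISS | VC [41]
  [7] addr=0x60 blk=12 s=4: L1-HIT | VC [41]
  [8] addr=0x138 blk=39 s=7: L1-HIT | VC [41]
  [9] addr=0xa8 blk=21 s=5: MISS | VC [41]
  [10] addr=0x13e blk=39 s=7: L1-HIT | VC [41]
  [11] addr=0x1a5 blk=52 s=4: MISS | VC [41, 12]
  [12] addr=0x1a7 blk=52 s=4: L1-HIT | VC [41, 12]
  [13] addr=0x1a5 blk=52 s=4: L1-HIT | VC [41, 12]
  [14] addr=0x14a blk=41 s=1: VC-HIT | VC [49, 12]
  [15] addr=0x4a blk=9 s=1: MISS | VC [49, 12, 41]
  [16] addr=0x8d blk=17 s=1: MISS | VC [49, 12, 41, 9]
  [17] addr=0x4b blk=9 s=1: VC-HIT | VC [49, 12, 41, 17]

MISSES = 8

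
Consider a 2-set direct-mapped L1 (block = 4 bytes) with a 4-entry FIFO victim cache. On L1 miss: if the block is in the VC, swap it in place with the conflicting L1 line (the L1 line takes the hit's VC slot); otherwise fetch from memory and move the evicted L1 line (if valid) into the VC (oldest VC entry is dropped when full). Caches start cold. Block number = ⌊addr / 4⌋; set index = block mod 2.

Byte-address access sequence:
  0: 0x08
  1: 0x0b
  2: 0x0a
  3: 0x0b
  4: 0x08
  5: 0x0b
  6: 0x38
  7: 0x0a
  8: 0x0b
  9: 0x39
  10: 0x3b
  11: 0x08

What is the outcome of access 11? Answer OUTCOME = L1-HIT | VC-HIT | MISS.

OUTCOME = VC-HIT

0: 0x8 (blk 2, set 0) → MISS  vc=[]
1: 0xb (blk 2, set 0) → L1-HIT  vc=[]
2: 0xa (blk 2, set 0) → L1-HIT  vc=[]
3: 0xb (blk 2, set 0) → L1-HIT  vc=[]
4: 0x8 (blk 2, set 0) → L1-HIT  vc=[]
5: 0xb (blk 2, set 0) → L1-HIT  vc=[]
6: 0x38 (blk 14, set 0) → MISS  vc=[2]
7: 0xa (blk 2, set 0) → VC-HIT  vc=[14]
8: 0xb (blk 2, set 0) → L1-HIT  vc=[14]
9: 0x39 (blk 14, set 0) → VC-HIT  vc=[2]
10: 0x3b (blk 14, set 0) → L1-HIT  vc=[2]
11: 0x8 (blk 2, set 0) → VC-HIT  vc=[14]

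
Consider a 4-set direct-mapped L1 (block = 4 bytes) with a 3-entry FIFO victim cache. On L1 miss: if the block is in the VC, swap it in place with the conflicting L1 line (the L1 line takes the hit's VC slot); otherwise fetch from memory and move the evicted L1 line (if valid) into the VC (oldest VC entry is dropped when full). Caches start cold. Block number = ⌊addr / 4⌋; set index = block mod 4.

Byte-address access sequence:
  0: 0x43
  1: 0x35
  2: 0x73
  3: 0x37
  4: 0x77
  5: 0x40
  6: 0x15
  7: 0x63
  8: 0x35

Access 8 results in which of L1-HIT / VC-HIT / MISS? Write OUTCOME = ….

#0 0x43→b16/s0 MISS; vc=[]
#1 0x35→b13/s1 MISS; vc=[]
#2 0x73→b28/s0 MISS; vc=[16]
#3 0x37→b13/s1 L1-HIT; vc=[16]
#4 0x77→b29/s1 MISS; vc=[16,13]
#5 0x40→b16/s0 VC-HIT; vc=[28,13]
#6 0x15→b5/s1 MISS; vc=[28,13,29]
#7 0x63→b24/s0 MISS; vc=[13,29,16]
#8 0x35→b13/s1 VC-HIT; vc=[5,29,16]

OUTCOME = VC-HIT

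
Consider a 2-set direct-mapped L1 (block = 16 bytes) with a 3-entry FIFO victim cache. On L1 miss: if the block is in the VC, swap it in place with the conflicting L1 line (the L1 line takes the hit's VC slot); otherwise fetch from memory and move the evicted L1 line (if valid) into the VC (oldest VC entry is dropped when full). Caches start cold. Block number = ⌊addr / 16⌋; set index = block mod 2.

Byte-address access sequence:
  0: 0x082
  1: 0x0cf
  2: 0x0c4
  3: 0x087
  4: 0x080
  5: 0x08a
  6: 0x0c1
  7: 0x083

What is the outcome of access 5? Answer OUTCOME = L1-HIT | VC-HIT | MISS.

0: 0x82 (blk 8, set 0) → MISS  vc=[]
1: 0xcf (blk 12, set 0) → MISS  vc=[8]
2: 0xc4 (blk 12, set 0) → L1-HIT  vc=[8]
3: 0x87 (blk 8, set 0) → VC-HIT  vc=[12]
4: 0x80 (blk 8, set 0) → L1-HIT  vc=[12]
5: 0x8a (blk 8, set 0) → L1-HIT  vc=[12]
6: 0xc1 (blk 12, set 0) → VC-HIT  vc=[8]
7: 0x83 (blk 8, set 0) → VC-HIT  vc=[12]

OUTCOME = L1-HIT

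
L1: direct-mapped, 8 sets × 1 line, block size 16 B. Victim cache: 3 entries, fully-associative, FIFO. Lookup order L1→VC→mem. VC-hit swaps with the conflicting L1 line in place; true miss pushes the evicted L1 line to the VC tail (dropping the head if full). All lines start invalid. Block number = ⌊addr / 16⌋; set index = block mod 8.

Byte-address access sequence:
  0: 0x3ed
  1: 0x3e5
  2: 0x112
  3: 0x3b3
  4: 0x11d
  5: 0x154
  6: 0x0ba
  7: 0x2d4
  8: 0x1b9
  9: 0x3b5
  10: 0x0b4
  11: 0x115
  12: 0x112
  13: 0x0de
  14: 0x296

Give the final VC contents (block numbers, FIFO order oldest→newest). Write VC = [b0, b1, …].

VC = [59, 45, 17]

0: 0x3ed (blk 62, set 6) → MISS  vc=[]
1: 0x3e5 (blk 62, set 6) → L1-HIT  vc=[]
2: 0x112 (blk 17, set 1) → MISS  vc=[]
3: 0x3b3 (blk 59, set 3) → MISS  vc=[]
4: 0x11d (blk 17, set 1) → L1-HIT  vc=[]
5: 0x154 (blk 21, set 5) → MISS  vc=[]
6: 0xba (blk 11, set 3) → MISS  vc=[59]
7: 0x2d4 (blk 45, set 5) → MISS  vc=[59, 21]
8: 0x1b9 (blk 27, set 3) → MISS  vc=[59, 21, 11]
9: 0x3b5 (blk 59, set 3) → VC-HIT  vc=[27, 21, 11]
10: 0xb4 (blk 11, set 3) → VC-HIT  vc=[27, 21, 59]
11: 0x115 (blk 17, set 1) → L1-HIT  vc=[27, 21, 59]
12: 0x112 (blk 17, set 1) → L1-HIT  vc=[27, 21, 59]
13: 0xde (blk 13, set 5) → MISS  vc=[21, 59, 45]
14: 0x296 (blk 41, set 1) → MISS  vc=[59, 45, 17]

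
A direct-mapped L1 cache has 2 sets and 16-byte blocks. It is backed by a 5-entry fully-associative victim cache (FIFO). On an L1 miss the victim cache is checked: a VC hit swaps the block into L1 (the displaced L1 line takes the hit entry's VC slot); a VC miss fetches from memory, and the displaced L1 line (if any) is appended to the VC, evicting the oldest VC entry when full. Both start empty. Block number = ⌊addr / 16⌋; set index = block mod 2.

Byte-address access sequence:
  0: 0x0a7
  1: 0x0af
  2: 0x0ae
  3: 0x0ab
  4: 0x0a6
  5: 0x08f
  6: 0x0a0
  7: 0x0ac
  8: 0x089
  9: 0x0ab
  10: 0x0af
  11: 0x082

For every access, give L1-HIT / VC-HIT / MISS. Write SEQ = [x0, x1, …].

#0 0xa7→b10/s0 MISS; vc=[]
#1 0xaf→b10/s0 L1-HIT; vc=[]
#2 0xae→b10/s0 L1-HIT; vc=[]
#3 0xab→b10/s0 L1-HIT; vc=[]
#4 0xa6→b10/s0 L1-HIT; vc=[]
#5 0x8f→b8/s0 MISS; vc=[10]
#6 0xa0→b10/s0 VC-HIT; vc=[8]
#7 0xac→b10/s0 L1-HIT; vc=[8]
#8 0x89→b8/s0 VC-HIT; vc=[10]
#9 0xab→b10/s0 VC-HIT; vc=[8]
#10 0xaf→b10/s0 L1-HIT; vc=[8]
#11 0x82→b8/s0 VC-HIT; vc=[10]

SEQ = [MISS, L1-HIT, L1-HIT, L1-HIT, L1-HIT, MISS, VC-HIT, L1-HIT, VC-HIT, VC-HIT, L1-HIT, VC-HIT]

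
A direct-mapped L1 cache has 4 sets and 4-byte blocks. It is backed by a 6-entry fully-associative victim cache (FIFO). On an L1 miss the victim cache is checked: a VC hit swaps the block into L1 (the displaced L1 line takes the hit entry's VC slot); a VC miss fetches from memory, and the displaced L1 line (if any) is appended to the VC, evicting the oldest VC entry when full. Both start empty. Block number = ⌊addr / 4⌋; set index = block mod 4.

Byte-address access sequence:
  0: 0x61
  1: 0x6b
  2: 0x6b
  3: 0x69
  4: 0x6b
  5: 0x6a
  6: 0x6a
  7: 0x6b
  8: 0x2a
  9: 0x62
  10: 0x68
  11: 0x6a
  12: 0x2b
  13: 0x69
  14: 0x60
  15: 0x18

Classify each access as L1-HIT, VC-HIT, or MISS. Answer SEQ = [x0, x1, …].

SEQ = [MISS, MISS, L1-HIT, L1-HIT, L1-HIT, L1-HIT, L1-HIT, L1-HIT, MISS, L1-HIT, VC-HIT, L1-HIT, VC-HIT, VC-HIT, L1-HIT, MISS]

0: 0x61 (blk 24, set 0) → MISS  vc=[]
1: 0x6b (blk 26, set 2) → MISS  vc=[]
2: 0x6b (blk 26, set 2) → L1-HIT  vc=[]
3: 0x69 (blk 26, set 2) → L1-HIT  vc=[]
4: 0x6b (blk 26, set 2) → L1-HIT  vc=[]
5: 0x6a (blk 26, set 2) → L1-HIT  vc=[]
6: 0x6a (blk 26, set 2) → L1-HIT  vc=[]
7: 0x6b (blk 26, set 2) → L1-HIT  vc=[]
8: 0x2a (blk 10, set 2) → MISS  vc=[26]
9: 0x62 (blk 24, set 0) → L1-HIT  vc=[26]
10: 0x68 (blk 26, set 2) → VC-HIT  vc=[10]
11: 0x6a (blk 26, set 2) → L1-HIT  vc=[10]
12: 0x2b (blk 10, set 2) → VC-HIT  vc=[26]
13: 0x69 (blk 26, set 2) → VC-HIT  vc=[10]
14: 0x60 (blk 24, set 0) → L1-HIT  vc=[10]
15: 0x18 (blk 6, set 2) → MISS  vc=[10, 26]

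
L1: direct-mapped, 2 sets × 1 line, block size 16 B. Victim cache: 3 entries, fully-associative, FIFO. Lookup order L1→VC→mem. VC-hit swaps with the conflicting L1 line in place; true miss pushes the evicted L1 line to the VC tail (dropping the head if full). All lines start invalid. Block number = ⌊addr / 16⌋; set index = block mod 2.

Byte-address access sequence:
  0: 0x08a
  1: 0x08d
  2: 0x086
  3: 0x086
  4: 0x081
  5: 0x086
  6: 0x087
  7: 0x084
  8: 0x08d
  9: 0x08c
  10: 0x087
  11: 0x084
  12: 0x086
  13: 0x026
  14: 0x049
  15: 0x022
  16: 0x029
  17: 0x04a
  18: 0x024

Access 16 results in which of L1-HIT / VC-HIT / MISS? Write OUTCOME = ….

  [0] addr=0x8a blk=8 s=0: MISS | VC []
  [1] addr=0x8d blk=8 s=0: L1-HIT | VC []
  [2] addr=0x86 blk=8 s=0: L1-HIT | VC []
  [3] addr=0x86 blk=8 s=0: L1-HIT | VC []
  [4] addr=0x81 blk=8 s=0: L1-HIT | VC []
  [5] addr=0x86 blk=8 s=0: L1-HIT | VC []
  [6] addr=0x87 blk=8 s=0: L1-HIT | VC []
  [7] addr=0x84 blk=8 s=0: L1-HIT | VC []
  [8] addr=0x8d blk=8 s=0: L1-HIT | VC []
  [9] addr=0x8c blk=8 s=0: L1-HIT | VC []
  [10] addr=0x87 blk=8 s=0: L1-HIT | VC []
  [11] addr=0x84 blk=8 s=0: L1-HIT | VC []
  [12] addr=0x86 blk=8 s=0: L1-HIT | VC []
  [13] addr=0x26 blk=2 s=0: MISS | VC [8]
  [14] addr=0x49 blk=4 s=0: MISS | VC [8, 2]
  [15] addr=0x22 blk=2 s=0: VC-HIT | VC [8, 4]
  [16] addr=0x29 blk=2 s=0: L1-HIT | VC [8, 4]
  [17] addr=0x4a blk=4 s=0: VC-HIT | VC [8, 2]
  [18] addr=0x24 blk=2 s=0: VC-HIT | VC [8, 4]

OUTCOME = L1-HIT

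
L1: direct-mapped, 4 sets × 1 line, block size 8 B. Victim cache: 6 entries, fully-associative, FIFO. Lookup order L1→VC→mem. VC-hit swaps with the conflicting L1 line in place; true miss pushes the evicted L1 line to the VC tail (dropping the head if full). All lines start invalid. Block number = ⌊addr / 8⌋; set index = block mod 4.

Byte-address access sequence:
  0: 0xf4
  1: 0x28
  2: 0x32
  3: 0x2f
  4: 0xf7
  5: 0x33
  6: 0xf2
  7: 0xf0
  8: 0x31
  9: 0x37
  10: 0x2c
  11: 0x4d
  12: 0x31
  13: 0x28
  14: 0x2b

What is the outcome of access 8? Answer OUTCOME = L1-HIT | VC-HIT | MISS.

OUTCOME = VC-HIT

  [0] addr=0xf4 blk=30 s=2: MISS | VC []
  [1] addr=0x28 blk=5 s=1: MISS | VC []
  [2] addr=0x32 blk=6 s=2: MISS | VC [30]
  [3] addr=0x2f blk=5 s=1: L1-HIT | VC [30]
  [4] addr=0xf7 blk=30 s=2: VC-HIT | VC [6]
  [5] addr=0x33 blk=6 s=2: VC-HIT | VC [30]
  [6] addr=0xf2 blk=30 s=2: VC-HIT | VC [6]
  [7] addr=0xf0 blk=30 s=2: L1-HIT | VC [6]
  [8] addr=0x31 blk=6 s=2: VC-HIT | VC [30]
  [9] addr=0x37 blk=6 s=2: L1-HIT | VC [30]
  [10] addr=0x2c blk=5 s=1: L1-HIT | VC [30]
  [11] addr=0x4d blk=9 s=1: MISS | VC [30, 5]
  [12] addr=0x31 blk=6 s=2: L1-HIT | VC [30, 5]
  [13] addr=0x28 blk=5 s=1: VC-HIT | VC [30, 9]
  [14] addr=0x2b blk=5 s=1: L1-HIT | VC [30, 9]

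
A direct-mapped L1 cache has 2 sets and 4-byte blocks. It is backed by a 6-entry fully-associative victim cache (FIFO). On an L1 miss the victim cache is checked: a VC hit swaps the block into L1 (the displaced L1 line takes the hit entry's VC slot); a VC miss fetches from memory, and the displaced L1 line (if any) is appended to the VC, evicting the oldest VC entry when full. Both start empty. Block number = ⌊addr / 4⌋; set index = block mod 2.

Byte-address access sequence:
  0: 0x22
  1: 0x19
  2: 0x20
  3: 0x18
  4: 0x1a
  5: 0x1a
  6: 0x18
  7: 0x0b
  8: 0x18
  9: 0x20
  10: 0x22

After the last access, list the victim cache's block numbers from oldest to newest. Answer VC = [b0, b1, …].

#0 0x22→b8/s0 MISS; vc=[]
#1 0x19→b6/s0 MISS; vc=[8]
#2 0x20→b8/s0 VC-HIT; vc=[6]
#3 0x18→b6/s0 VC-HIT; vc=[8]
#4 0x1a→b6/s0 L1-HIT; vc=[8]
#5 0x1a→b6/s0 L1-HIT; vc=[8]
#6 0x18→b6/s0 L1-HIT; vc=[8]
#7 0xb→b2/s0 MISS; vc=[8,6]
#8 0x18→b6/s0 VC-HIT; vc=[8,2]
#9 0x20→b8/s0 VC-HIT; vc=[6,2]
#10 0x22→b8/s0 L1-HIT; vc=[6,2]

VC = [6, 2]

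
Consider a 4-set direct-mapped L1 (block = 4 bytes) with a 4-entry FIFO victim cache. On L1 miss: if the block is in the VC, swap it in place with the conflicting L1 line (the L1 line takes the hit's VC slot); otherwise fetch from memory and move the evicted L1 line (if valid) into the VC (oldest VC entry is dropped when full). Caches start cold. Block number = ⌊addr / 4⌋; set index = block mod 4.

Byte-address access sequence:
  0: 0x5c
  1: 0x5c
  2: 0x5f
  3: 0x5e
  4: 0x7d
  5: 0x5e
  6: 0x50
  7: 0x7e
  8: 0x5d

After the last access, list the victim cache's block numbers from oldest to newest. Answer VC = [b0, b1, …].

0: 0x5c (blk 23, set 3) → MISS  vc=[]
1: 0x5c (blk 23, set 3) → L1-HIT  vc=[]
2: 0x5f (blk 23, set 3) → L1-HIT  vc=[]
3: 0x5e (blk 23, set 3) → L1-HIT  vc=[]
4: 0x7d (blk 31, set 3) → MISS  vc=[23]
5: 0x5e (blk 23, set 3) → VC-HIT  vc=[31]
6: 0x50 (blk 20, set 0) → MISS  vc=[31]
7: 0x7e (blk 31, set 3) → VC-HIT  vc=[23]
8: 0x5d (blk 23, set 3) → VC-HIT  vc=[31]

VC = [31]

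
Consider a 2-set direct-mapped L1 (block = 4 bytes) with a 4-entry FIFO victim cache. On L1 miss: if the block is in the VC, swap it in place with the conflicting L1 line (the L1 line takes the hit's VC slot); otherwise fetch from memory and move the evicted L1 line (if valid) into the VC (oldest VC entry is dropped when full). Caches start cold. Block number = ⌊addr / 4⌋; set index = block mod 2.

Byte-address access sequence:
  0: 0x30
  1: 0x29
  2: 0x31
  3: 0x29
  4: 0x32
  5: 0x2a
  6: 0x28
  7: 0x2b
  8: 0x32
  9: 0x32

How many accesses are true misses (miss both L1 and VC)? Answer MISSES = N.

#0 0x30→b12/s0 MISS; vc=[]
#1 0x29→b10/s0 MISS; vc=[12]
#2 0x31→b12/s0 VC-HIT; vc=[10]
#3 0x29→b10/s0 VC-HIT; vc=[12]
#4 0x32→b12/s0 VC-HIT; vc=[10]
#5 0x2a→b10/s0 VC-HIT; vc=[12]
#6 0x28→b10/s0 L1-HIT; vc=[12]
#7 0x2b→b10/s0 L1-HIT; vc=[12]
#8 0x32→b12/s0 VC-HIT; vc=[10]
#9 0x32→b12/s0 L1-HIT; vc=[10]

MISSES = 2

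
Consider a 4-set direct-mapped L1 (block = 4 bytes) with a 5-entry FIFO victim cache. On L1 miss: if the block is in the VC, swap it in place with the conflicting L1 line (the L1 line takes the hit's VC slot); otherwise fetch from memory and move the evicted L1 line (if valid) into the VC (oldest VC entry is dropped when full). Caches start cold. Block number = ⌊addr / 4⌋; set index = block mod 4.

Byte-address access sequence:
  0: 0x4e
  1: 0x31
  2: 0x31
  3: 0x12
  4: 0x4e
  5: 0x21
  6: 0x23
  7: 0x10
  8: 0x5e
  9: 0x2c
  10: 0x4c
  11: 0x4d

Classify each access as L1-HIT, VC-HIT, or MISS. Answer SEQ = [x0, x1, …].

  [0] addr=0x4e blk=19 s=3: MISS | VC []
  [1] addr=0x31 blk=12 s=0: MISS | VC []
  [2] addr=0x31 blk=12 s=0: L1-HIT | VC []
  [3] addr=0x12 blk=4 s=0: MISS | VC [12]
  [4] addr=0x4e blk=19 s=3: L1-HIT | VC [12]
  [5] addr=0x21 blk=8 s=0: MISS | VC [12, 4]
  [6] addr=0x23 blk=8 s=0: L1-HIT | VC [12, 4]
  [7] addr=0x10 blk=4 s=0: VC-HIT | VC [12, 8]
  [8] addr=0x5e blk=23 s=3: MISS | VC [12, 8, 19]
  [9] addr=0x2c blk=11 s=3: MISS | VC [12, 8, 19, 23]
  [10] addr=0x4c blk=19 s=3: VC-HIT | VC [12, 8, 11, 23]
  [11] addr=0x4d blk=19 s=3: L1-HIT | VC [12, 8, 11, 23]

SEQ = [MISS, MISS, L1-HIT, MISS, L1-HIT, MISS, L1-HIT, VC-HIT, MISS, MISS, VC-HIT, L1-HIT]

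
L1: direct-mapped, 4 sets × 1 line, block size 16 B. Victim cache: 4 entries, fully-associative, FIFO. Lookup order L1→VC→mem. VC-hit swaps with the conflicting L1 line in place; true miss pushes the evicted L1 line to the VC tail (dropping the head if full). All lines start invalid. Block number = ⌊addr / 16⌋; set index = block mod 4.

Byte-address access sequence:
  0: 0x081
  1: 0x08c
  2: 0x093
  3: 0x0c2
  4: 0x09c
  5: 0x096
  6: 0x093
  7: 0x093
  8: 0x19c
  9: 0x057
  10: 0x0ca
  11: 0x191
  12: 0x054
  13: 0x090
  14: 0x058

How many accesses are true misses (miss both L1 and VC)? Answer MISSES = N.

#0 0x81→b8/s0 MISS; vc=[]
#1 0x8c→b8/s0 L1-HIT; vc=[]
#2 0x93→b9/s1 MISS; vc=[]
#3 0xc2→b12/s0 MISS; vc=[8]
#4 0x9c→b9/s1 L1-HIT; vc=[8]
#5 0x96→b9/s1 L1-HIT; vc=[8]
#6 0x93→b9/s1 L1-HIT; vc=[8]
#7 0x93→b9/s1 L1-HIT; vc=[8]
#8 0x19c→b25/s1 MISS; vc=[8,9]
#9 0x57→b5/s1 MISS; vc=[8,9,25]
#10 0xca→b12/s0 L1-HIT; vc=[8,9,25]
#11 0x191→b25/s1 VC-HIT; vc=[8,9,5]
#12 0x54→b5/s1 VC-HIT; vc=[8,9,25]
#13 0x90→b9/s1 VC-HIT; vc=[8,5,25]
#14 0x58→b5/s1 VC-HIT; vc=[8,9,25]

MISSES = 5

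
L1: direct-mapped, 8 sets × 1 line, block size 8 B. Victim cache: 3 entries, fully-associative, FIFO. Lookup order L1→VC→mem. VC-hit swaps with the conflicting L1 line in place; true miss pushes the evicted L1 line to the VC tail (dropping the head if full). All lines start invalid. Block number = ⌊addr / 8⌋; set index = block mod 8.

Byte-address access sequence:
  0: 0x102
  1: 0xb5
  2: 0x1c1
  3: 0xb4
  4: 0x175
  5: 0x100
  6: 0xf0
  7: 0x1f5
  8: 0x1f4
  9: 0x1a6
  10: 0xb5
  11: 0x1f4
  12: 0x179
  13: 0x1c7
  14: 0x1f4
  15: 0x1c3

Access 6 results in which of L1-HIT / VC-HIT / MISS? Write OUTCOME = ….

OUTCOME = MISS

0: 0x102 (blk 32, set 0) → MISS  vc=[]
1: 0xb5 (blk 22, set 6) → MISS  vc=[]
2: 0x1c1 (blk 56, set 0) → MISS  vc=[32]
3: 0xb4 (blk 22, set 6) → L1-HIT  vc=[32]
4: 0x175 (blk 46, set 6) → MISS  vc=[32, 22]
5: 0x100 (blk 32, set 0) → VC-HIT  vc=[56, 22]
6: 0xf0 (blk 30, set 6) → MISS  vc=[56, 22, 46]
7: 0x1f5 (blk 62, set 6) → MISS  vc=[22, 46, 30]
8: 0x1f4 (blk 62, set 6) → L1-HIT  vc=[22, 46, 30]
9: 0x1a6 (blk 52, set 4) → MISS  vc=[22, 46, 30]
10: 0xb5 (blk 22, set 6) → VC-HIT  vc=[62, 46, 30]
11: 0x1f4 (blk 62, set 6) → VC-HIT  vc=[22, 46, 30]
12: 0x179 (blk 47, set 7) → MISS  vc=[22, 46, 30]
13: 0x1c7 (blk 56, set 0) → MISS  vc=[46, 30, 32]
14: 0x1f4 (blk 62, set 6) → L1-HIT  vc=[46, 30, 32]
15: 0x1c3 (blk 56, set 0) → L1-HIT  vc=[46, 30, 32]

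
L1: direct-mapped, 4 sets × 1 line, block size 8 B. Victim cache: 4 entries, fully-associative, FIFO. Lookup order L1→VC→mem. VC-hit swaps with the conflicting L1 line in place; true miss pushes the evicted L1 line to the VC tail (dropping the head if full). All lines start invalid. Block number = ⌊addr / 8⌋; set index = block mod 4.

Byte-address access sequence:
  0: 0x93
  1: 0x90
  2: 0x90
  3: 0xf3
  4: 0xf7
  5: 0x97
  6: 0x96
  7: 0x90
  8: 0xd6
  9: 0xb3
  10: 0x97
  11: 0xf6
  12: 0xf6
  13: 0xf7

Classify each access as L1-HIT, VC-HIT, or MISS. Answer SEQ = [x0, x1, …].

SEQ = [MISS, L1-HIT, L1-HIT, MISS, L1-HIT, VC-HIT, L1-HIT, L1-HIT, MISS, MISS, VC-HIT, VC-HIT, L1-HIT, L1-HIT]

  [0] addr=0x93 blk=18 s=2: MISS | VC []
  [1] addr=0x90 blk=18 s=2: L1-HIT | VC []
  [2] addr=0x90 blk=18 s=2: L1-HIT | VC []
  [3] addr=0xf3 blk=30 s=2: MISS | VC [18]
  [4] addr=0xf7 blk=30 s=2: L1-HIT | VC [18]
  [5] addr=0x97 blk=18 s=2: VC-HIT | VC [30]
  [6] addr=0x96 blk=18 s=2: L1-HIT | VC [30]
  [7] addr=0x90 blk=18 s=2: L1-HIT | VC [30]
  [8] addr=0xd6 blk=26 s=2: MISS | VC [30, 18]
  [9] addr=0xb3 blk=22 s=2: MISS | VC [30, 18, 26]
  [10] addr=0x97 blk=18 s=2: VC-HIT | VC [30, 22, 26]
  [11] addr=0xf6 blk=30 s=2: VC-HIT | VC [18, 22, 26]
  [12] addr=0xf6 blk=30 s=2: L1-HIT | VC [18, 22, 26]
  [13] addr=0xf7 blk=30 s=2: L1-HIT | VC [18, 22, 26]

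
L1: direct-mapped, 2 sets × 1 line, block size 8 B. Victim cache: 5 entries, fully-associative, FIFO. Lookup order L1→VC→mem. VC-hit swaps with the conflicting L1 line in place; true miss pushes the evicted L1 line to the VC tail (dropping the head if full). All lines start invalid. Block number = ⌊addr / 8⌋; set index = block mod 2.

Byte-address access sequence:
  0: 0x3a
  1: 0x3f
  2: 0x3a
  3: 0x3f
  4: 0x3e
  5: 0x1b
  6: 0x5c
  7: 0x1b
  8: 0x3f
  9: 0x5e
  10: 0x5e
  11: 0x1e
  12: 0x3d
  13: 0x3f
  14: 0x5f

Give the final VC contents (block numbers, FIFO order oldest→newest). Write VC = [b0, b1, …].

  [0] addr=0x3a blk=7 s=1: MISS | VC []
  [1] addr=0x3f blk=7 s=1: L1-HIT | VC []
  [2] addr=0x3a blk=7 s=1: L1-HIT | VC []
  [3] addr=0x3f blk=7 s=1: L1-HIT | VC []
  [4] addr=0x3e blk=7 s=1: L1-HIT | VC []
  [5] addr=0x1b blk=3 s=1: MISS | VC [7]
  [6] addr=0x5c blk=11 s=1: MISS | VC [7, 3]
  [7] addr=0x1b blk=3 s=1: VC-HIT | VC [7, 11]
  [8] addr=0x3f blk=7 s=1: VC-HIT | VC [3, 11]
  [9] addr=0x5e blk=11 s=1: VC-HIT | VC [3, 7]
  [10] addr=0x5e blk=11 s=1: L1-HIT | VC [3, 7]
  [11] addr=0x1e blk=3 s=1: VC-HIT | VC [11, 7]
  [12] addr=0x3d blk=7 s=1: VC-HIT | VC [11, 3]
  [13] addr=0x3f blk=7 s=1: L1-HIT | VC [11, 3]
  [14] addr=0x5f blk=11 s=1: VC-HIT | VC [7, 3]

VC = [7, 3]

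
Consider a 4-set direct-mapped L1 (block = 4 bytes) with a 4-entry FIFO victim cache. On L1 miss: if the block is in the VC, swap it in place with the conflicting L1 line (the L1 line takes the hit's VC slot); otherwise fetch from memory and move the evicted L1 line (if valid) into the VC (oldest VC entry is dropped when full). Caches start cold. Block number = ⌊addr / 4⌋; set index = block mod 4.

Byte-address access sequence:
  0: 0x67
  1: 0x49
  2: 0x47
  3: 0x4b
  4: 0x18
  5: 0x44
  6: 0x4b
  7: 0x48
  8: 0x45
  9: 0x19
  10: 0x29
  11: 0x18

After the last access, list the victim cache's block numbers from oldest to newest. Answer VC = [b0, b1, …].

#0 0x67→b25/s1 MISS; vc=[]
#1 0x49→b18/s2 MISS; vc=[]
#2 0x47→b17/s1 MISS; vc=[25]
#3 0x4b→b18/s2 L1-HIT; vc=[25]
#4 0x18→b6/s2 MISS; vc=[25,18]
#5 0x44→b17/s1 L1-HIT; vc=[25,18]
#6 0x4b→b18/s2 VC-HIT; vc=[25,6]
#7 0x48→b18/s2 L1-HIT; vc=[25,6]
#8 0x45→b17/s1 L1-HIT; vc=[25,6]
#9 0x19→b6/s2 VC-HIT; vc=[25,18]
#10 0x29→b10/s2 MISS; vc=[25,18,6]
#11 0x18→b6/s2 VC-HIT; vc=[25,18,10]

VC = [25, 18, 10]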